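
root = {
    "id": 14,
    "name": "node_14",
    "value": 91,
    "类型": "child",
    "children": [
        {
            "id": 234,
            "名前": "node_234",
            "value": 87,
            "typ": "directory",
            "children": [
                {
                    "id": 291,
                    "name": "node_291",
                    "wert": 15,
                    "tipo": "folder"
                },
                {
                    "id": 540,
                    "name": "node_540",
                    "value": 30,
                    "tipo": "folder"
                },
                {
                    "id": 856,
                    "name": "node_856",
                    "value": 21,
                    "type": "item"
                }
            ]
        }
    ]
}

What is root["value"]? 91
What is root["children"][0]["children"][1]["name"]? "node_540"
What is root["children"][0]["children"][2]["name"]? "node_856"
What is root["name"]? "node_14"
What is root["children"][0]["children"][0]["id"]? 291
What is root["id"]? 14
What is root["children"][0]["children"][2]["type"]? "item"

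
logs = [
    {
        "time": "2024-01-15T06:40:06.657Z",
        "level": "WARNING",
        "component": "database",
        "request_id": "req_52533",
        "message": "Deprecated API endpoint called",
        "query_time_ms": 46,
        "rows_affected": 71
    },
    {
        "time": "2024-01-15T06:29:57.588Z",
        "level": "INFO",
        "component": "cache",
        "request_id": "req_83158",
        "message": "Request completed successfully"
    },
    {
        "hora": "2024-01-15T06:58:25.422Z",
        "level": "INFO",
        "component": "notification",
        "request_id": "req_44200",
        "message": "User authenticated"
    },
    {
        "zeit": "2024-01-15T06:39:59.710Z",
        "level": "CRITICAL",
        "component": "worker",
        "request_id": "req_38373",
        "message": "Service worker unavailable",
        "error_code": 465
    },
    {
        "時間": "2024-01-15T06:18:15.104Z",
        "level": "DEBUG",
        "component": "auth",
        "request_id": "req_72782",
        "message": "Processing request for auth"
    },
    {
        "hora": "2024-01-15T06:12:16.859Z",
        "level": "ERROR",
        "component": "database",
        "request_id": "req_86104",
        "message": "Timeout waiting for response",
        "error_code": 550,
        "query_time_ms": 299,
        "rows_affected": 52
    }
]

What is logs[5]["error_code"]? 550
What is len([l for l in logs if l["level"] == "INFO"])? 2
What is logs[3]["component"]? "worker"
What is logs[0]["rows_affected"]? 71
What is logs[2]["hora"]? "2024-01-15T06:58:25.422Z"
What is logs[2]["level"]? "INFO"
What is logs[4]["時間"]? "2024-01-15T06:18:15.104Z"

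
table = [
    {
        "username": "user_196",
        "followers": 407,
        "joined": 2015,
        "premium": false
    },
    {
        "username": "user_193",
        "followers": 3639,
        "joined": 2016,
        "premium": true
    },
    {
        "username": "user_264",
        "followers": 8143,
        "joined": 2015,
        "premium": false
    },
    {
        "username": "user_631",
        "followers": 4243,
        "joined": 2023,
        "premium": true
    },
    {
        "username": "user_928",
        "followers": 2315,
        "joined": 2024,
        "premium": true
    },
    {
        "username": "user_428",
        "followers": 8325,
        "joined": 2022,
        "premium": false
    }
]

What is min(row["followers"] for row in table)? 407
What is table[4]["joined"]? 2024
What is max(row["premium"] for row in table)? True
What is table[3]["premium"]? True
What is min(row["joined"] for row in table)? 2015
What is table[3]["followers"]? 4243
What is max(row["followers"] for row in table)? 8325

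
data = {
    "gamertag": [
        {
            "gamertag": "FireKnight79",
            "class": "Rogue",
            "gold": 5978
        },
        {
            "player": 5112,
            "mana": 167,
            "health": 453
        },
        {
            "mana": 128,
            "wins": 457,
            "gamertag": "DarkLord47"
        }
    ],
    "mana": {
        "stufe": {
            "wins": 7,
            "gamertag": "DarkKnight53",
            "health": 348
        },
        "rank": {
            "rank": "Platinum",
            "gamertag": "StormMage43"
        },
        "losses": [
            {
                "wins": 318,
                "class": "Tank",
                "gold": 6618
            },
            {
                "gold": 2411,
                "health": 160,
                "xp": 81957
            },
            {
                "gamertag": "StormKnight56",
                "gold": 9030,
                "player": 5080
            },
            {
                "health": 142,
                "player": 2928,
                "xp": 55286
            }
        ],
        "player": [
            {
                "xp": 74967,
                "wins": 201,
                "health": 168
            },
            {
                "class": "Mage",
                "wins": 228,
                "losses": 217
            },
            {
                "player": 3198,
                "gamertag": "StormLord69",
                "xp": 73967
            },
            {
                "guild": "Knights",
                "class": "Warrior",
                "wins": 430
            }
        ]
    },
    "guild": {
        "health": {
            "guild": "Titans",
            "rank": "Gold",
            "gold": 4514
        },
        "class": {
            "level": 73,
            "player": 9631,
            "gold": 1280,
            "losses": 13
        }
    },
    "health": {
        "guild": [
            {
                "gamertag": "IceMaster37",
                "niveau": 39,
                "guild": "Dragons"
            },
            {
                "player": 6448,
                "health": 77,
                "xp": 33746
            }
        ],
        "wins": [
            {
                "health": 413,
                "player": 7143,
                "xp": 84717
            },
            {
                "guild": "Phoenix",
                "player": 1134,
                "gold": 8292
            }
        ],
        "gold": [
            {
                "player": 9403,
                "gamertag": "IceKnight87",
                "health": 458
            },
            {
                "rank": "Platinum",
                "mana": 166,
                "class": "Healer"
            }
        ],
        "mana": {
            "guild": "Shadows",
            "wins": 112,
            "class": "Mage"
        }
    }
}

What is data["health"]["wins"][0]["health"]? 413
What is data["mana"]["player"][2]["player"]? 3198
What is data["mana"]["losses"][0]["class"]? "Tank"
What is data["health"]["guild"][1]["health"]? 77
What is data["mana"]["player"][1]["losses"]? 217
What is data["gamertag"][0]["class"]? "Rogue"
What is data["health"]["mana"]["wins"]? 112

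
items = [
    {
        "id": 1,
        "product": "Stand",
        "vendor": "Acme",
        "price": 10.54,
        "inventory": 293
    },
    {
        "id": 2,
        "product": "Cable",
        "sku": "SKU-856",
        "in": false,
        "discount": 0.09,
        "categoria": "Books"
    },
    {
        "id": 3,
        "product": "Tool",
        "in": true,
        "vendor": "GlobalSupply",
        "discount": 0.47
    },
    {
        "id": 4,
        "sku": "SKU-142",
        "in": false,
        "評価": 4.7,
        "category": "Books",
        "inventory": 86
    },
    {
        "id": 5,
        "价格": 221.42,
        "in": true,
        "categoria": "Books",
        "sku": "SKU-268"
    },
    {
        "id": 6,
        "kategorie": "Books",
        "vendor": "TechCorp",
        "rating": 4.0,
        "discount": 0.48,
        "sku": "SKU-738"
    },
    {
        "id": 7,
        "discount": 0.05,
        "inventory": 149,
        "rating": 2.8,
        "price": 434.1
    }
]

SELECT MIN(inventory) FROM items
86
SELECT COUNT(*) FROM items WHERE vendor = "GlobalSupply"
1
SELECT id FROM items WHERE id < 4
[1, 2, 3]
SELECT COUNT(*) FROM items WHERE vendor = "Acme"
1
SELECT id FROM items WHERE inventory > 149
[1]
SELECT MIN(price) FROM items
10.54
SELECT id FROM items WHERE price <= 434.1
[1, 7]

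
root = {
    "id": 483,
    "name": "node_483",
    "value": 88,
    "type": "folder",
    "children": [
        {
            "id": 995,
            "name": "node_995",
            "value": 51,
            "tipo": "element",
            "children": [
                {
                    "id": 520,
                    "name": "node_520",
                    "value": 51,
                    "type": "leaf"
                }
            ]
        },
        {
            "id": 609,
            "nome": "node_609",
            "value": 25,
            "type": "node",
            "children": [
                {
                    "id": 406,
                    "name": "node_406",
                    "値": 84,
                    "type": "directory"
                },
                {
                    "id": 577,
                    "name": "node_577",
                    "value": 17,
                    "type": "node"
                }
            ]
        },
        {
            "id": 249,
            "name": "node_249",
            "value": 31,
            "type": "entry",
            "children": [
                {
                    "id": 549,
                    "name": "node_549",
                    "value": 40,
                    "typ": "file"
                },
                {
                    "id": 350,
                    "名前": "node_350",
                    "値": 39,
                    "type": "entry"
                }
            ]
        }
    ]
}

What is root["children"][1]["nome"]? "node_609"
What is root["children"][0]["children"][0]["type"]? "leaf"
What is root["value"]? 88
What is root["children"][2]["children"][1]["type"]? "entry"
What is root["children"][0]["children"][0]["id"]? 520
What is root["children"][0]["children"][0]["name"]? "node_520"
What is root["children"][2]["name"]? "node_249"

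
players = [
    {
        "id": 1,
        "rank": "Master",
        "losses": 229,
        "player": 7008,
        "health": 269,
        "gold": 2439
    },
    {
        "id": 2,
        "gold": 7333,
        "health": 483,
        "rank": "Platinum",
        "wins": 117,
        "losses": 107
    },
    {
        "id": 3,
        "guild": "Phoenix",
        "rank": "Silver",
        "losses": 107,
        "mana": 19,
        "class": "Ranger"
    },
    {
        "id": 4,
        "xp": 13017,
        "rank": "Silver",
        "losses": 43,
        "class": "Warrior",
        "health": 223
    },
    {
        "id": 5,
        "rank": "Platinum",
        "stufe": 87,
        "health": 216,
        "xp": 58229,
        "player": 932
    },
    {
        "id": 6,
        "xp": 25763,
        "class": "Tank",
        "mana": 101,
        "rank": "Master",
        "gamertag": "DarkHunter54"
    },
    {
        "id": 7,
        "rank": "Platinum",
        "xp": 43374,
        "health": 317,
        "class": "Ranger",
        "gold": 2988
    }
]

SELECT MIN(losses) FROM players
43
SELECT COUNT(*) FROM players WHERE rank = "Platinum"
3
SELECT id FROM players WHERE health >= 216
[1, 2, 4, 5, 7]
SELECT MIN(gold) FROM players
2439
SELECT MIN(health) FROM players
216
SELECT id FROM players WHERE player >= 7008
[1]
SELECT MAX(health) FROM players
483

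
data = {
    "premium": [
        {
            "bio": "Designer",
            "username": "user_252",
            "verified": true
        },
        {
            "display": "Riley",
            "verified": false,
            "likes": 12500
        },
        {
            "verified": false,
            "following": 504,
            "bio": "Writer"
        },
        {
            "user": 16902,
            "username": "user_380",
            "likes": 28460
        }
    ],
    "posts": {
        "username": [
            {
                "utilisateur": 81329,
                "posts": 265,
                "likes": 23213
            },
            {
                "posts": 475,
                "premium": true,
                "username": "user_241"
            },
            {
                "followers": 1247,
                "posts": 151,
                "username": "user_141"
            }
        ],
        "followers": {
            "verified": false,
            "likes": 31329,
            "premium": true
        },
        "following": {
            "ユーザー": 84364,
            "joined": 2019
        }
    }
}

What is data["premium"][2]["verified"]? False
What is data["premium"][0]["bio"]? "Designer"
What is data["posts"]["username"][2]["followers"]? 1247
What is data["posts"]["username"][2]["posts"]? 151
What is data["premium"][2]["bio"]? "Writer"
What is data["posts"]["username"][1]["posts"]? 475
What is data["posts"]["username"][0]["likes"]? 23213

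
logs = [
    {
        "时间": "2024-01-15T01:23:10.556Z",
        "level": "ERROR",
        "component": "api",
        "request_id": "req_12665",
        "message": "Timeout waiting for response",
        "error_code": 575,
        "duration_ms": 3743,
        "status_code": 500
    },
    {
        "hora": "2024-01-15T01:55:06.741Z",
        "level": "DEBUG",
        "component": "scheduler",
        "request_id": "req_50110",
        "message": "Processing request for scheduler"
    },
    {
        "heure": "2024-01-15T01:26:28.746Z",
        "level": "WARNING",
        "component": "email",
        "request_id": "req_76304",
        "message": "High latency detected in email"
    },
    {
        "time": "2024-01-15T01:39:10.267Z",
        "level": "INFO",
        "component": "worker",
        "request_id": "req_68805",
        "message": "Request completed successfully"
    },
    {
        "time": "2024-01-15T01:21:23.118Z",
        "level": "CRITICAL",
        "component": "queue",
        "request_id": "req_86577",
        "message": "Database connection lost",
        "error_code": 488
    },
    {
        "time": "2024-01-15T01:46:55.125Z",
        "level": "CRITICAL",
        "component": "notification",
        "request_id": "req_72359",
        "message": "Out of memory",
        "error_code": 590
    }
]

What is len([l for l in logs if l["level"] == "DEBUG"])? 1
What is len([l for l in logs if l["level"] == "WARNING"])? 1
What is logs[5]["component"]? "notification"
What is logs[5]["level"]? "CRITICAL"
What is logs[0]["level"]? "ERROR"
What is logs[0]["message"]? "Timeout waiting for response"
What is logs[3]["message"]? "Request completed successfully"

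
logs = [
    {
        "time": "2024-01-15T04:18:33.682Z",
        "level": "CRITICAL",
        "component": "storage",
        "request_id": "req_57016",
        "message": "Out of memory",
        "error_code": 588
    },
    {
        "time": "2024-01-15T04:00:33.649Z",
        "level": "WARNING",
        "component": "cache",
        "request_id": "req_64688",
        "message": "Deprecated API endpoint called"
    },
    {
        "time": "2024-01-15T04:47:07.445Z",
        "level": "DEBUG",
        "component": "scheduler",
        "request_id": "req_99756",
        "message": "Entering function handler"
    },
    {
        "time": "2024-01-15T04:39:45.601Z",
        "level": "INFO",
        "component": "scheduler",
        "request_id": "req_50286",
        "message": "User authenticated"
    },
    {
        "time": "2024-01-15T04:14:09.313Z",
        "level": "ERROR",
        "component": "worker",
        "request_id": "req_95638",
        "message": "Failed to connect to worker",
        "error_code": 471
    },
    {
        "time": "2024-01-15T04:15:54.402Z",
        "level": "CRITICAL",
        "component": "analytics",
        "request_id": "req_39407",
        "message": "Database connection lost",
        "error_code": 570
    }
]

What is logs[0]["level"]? "CRITICAL"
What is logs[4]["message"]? "Failed to connect to worker"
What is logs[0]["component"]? "storage"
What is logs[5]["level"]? "CRITICAL"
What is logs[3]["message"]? "User authenticated"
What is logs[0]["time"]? "2024-01-15T04:18:33.682Z"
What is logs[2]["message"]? "Entering function handler"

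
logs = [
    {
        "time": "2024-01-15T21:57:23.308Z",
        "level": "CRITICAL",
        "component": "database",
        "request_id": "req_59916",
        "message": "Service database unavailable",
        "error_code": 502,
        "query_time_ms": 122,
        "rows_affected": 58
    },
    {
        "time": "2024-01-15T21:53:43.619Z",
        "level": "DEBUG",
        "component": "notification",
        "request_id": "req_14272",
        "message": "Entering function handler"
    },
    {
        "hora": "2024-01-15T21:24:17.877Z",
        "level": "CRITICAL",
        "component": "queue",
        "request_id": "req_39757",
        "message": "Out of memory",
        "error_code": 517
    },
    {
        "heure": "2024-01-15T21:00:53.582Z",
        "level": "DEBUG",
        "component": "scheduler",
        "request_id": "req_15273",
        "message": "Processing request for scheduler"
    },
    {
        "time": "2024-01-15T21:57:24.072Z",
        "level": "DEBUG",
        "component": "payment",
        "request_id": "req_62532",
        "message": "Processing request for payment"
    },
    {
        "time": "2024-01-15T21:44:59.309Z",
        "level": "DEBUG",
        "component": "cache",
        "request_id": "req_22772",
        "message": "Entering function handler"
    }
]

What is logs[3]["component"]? "scheduler"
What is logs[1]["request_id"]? "req_14272"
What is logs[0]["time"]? "2024-01-15T21:57:23.308Z"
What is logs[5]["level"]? "DEBUG"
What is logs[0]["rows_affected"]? 58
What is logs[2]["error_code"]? 517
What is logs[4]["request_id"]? "req_62532"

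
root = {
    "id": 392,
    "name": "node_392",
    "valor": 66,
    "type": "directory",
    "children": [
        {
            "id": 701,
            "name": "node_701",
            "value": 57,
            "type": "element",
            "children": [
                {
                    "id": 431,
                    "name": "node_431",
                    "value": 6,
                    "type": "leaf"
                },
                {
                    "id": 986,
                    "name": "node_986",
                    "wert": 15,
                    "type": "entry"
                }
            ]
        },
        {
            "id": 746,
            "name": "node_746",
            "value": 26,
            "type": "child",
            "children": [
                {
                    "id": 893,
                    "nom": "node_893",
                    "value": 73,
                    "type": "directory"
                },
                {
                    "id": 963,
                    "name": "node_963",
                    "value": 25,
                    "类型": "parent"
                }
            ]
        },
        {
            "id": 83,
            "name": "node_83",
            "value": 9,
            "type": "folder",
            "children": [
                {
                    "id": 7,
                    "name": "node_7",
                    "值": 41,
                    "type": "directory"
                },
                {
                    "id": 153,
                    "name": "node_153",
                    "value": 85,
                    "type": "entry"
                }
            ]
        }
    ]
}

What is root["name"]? "node_392"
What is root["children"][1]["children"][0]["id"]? 893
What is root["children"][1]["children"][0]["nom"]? "node_893"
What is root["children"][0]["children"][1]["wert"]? 15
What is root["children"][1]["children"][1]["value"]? 25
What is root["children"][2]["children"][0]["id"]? 7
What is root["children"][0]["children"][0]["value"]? 6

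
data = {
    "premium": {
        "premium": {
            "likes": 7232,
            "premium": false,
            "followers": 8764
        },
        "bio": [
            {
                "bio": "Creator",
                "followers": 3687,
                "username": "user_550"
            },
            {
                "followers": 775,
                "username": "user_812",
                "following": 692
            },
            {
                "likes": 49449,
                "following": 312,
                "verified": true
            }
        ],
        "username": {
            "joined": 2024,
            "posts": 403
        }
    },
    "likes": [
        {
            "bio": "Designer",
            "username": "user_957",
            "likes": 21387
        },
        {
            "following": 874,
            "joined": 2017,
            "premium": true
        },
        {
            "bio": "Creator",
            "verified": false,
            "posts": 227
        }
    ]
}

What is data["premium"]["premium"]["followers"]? 8764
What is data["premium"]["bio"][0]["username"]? "user_550"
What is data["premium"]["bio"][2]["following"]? 312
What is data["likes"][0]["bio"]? "Designer"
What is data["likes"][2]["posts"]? 227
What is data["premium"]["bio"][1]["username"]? "user_812"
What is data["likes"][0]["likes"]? 21387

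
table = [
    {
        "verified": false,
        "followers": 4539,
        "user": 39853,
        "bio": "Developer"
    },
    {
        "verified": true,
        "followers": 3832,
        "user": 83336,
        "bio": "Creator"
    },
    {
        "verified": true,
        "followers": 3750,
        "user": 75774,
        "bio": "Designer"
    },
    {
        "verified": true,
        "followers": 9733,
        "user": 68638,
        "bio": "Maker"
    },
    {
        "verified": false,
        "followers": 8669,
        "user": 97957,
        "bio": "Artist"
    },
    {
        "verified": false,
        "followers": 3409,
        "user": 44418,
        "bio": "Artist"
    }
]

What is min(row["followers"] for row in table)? 3409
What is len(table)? 6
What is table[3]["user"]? 68638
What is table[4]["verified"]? False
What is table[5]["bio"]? "Artist"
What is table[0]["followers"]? 4539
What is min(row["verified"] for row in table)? False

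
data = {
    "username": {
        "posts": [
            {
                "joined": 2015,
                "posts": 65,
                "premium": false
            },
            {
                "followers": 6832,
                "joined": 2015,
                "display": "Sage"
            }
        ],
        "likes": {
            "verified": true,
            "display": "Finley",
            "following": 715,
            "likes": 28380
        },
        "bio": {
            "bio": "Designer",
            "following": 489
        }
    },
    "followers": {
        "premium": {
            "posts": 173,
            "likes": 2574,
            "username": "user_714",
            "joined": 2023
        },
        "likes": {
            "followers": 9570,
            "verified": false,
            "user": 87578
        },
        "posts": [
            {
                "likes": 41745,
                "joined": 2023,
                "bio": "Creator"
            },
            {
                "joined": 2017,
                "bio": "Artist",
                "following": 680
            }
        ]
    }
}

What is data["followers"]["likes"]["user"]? 87578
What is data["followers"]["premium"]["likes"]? 2574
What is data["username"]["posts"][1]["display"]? "Sage"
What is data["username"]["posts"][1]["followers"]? 6832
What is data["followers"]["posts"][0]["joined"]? 2023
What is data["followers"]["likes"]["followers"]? 9570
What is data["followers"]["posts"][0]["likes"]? 41745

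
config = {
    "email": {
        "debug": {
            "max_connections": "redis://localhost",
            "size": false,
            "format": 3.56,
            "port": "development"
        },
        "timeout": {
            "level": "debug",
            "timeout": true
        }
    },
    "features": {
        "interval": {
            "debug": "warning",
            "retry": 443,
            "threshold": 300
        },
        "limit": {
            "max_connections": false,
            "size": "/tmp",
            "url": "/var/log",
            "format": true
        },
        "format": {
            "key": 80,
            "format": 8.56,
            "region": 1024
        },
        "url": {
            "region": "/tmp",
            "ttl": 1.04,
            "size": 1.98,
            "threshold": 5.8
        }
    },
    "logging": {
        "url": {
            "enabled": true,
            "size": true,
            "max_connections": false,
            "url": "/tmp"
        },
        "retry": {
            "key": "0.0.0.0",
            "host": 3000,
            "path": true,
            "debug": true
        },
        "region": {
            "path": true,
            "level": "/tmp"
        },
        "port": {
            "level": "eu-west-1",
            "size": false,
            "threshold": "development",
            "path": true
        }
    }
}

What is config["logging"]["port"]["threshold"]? "development"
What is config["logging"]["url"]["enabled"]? True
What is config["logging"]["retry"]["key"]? "0.0.0.0"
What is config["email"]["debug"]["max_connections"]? "redis://localhost"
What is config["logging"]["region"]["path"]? True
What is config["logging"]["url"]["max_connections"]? False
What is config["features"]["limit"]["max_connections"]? False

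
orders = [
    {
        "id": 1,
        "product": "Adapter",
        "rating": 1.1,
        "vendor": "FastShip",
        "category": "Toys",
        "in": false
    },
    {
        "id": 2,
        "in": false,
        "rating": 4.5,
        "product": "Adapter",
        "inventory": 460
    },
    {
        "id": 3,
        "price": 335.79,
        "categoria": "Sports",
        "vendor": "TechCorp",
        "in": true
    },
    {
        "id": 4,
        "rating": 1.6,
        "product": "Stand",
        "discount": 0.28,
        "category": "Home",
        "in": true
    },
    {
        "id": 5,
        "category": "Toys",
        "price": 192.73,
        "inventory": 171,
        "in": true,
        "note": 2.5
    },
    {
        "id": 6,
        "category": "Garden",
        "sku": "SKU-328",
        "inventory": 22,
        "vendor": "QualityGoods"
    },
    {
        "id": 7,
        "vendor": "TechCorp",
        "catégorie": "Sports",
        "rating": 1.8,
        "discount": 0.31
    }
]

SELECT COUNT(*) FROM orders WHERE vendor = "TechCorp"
2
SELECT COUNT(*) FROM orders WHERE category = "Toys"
2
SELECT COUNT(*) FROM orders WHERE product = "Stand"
1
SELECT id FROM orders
[1, 2, 3, 4, 5, 6, 7]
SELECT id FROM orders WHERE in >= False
[1, 2, 3, 4, 5]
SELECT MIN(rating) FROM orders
1.1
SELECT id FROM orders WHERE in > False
[3, 4, 5]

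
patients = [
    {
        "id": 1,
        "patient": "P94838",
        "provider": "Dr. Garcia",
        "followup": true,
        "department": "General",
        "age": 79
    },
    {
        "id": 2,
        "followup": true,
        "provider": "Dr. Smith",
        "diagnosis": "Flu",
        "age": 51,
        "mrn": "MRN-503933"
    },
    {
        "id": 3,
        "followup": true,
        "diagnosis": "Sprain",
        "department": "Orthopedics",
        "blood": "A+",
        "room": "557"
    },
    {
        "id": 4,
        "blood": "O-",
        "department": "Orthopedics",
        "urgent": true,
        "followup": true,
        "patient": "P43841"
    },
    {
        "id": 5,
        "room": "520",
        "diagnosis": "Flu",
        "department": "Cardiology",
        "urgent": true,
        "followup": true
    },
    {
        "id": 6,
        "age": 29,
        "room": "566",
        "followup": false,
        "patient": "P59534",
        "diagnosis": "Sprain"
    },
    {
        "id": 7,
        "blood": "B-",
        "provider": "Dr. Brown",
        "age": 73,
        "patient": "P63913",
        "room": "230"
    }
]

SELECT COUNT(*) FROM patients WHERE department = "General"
1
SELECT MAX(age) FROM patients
79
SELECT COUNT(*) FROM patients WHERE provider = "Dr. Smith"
1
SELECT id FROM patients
[1, 2, 3, 4, 5, 6, 7]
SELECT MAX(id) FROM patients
7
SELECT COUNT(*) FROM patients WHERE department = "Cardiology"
1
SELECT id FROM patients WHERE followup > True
[]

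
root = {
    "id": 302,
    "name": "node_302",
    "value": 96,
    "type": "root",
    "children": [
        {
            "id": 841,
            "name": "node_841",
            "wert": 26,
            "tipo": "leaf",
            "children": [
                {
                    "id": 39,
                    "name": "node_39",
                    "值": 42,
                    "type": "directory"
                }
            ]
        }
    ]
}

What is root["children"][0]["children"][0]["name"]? "node_39"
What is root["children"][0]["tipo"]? "leaf"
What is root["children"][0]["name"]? "node_841"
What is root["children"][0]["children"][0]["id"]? 39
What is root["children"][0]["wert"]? 26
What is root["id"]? 302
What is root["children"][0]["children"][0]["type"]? "directory"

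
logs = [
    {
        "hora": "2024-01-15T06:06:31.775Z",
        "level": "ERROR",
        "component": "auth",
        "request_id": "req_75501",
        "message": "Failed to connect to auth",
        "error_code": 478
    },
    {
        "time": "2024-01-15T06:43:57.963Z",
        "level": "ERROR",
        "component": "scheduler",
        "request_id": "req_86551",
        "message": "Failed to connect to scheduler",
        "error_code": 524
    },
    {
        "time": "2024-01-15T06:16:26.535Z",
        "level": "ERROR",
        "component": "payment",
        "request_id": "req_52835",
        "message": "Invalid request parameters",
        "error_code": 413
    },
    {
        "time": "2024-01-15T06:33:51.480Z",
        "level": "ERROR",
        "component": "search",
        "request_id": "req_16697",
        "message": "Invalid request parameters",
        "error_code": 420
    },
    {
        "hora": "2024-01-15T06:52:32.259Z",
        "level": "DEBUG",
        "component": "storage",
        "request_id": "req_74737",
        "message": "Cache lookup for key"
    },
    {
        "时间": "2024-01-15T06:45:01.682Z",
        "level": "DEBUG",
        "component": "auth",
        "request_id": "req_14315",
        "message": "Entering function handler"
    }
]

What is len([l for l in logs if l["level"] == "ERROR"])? 4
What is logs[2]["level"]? "ERROR"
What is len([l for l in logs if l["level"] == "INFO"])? 0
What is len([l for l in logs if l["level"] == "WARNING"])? 0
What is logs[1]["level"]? "ERROR"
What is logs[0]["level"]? "ERROR"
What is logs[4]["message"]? "Cache lookup for key"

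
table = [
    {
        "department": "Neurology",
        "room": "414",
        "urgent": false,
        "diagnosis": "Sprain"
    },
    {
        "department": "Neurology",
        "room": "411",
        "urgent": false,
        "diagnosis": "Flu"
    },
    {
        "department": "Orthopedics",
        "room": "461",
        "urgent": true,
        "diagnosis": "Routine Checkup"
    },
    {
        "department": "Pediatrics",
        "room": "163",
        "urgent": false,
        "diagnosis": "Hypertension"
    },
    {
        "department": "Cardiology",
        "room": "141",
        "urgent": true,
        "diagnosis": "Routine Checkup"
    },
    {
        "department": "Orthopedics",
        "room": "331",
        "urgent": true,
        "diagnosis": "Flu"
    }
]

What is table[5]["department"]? "Orthopedics"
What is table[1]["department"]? "Neurology"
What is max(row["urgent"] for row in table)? True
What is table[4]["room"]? "141"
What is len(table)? 6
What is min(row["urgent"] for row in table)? False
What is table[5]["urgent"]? True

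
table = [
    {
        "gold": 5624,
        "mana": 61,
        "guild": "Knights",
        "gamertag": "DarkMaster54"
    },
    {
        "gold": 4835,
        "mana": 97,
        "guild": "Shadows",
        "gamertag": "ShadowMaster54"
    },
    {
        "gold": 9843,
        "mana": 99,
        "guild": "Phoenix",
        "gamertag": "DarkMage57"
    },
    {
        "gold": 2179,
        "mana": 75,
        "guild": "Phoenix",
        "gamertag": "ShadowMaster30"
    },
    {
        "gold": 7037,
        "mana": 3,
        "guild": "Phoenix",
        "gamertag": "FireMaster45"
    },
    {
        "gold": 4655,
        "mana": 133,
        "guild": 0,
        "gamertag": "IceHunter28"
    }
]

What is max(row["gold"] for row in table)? 9843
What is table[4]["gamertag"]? "FireMaster45"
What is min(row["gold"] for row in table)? 2179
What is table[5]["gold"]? 4655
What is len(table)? 6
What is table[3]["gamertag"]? "ShadowMaster30"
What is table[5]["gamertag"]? "IceHunter28"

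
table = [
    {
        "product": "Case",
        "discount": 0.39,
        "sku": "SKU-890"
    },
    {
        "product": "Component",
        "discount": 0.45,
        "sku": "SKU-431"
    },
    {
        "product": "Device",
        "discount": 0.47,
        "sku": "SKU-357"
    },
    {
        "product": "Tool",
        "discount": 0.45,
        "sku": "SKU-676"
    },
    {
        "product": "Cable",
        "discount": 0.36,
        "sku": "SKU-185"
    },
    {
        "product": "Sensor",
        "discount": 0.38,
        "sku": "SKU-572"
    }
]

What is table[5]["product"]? "Sensor"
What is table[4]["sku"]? "SKU-185"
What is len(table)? 6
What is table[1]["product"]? "Component"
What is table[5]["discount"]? 0.38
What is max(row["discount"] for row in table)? 0.47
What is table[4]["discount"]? 0.36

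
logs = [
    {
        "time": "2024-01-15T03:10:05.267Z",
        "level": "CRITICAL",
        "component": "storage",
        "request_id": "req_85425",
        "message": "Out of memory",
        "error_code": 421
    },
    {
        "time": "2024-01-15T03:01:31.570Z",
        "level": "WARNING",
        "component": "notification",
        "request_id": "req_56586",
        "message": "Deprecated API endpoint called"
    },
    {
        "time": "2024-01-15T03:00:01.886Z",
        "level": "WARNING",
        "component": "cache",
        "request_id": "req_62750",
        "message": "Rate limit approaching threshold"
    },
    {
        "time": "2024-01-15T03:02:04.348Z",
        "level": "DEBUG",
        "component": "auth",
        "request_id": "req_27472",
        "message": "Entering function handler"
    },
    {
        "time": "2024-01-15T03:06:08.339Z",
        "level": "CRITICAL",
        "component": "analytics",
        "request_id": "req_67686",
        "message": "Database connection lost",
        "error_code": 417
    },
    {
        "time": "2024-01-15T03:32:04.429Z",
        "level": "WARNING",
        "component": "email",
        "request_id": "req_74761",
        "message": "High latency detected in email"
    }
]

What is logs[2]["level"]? "WARNING"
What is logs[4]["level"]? "CRITICAL"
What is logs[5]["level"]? "WARNING"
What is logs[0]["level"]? "CRITICAL"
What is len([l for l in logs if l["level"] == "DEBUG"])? 1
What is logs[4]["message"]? "Database connection lost"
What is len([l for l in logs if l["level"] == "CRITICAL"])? 2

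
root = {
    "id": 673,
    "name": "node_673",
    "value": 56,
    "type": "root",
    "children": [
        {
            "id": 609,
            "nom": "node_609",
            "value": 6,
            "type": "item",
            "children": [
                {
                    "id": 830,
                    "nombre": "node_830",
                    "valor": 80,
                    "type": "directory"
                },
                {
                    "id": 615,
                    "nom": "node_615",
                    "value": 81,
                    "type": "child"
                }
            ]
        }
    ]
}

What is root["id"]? 673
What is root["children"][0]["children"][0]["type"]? "directory"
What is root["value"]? 56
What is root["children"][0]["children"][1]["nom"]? "node_615"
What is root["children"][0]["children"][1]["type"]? "child"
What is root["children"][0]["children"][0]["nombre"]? "node_830"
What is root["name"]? "node_673"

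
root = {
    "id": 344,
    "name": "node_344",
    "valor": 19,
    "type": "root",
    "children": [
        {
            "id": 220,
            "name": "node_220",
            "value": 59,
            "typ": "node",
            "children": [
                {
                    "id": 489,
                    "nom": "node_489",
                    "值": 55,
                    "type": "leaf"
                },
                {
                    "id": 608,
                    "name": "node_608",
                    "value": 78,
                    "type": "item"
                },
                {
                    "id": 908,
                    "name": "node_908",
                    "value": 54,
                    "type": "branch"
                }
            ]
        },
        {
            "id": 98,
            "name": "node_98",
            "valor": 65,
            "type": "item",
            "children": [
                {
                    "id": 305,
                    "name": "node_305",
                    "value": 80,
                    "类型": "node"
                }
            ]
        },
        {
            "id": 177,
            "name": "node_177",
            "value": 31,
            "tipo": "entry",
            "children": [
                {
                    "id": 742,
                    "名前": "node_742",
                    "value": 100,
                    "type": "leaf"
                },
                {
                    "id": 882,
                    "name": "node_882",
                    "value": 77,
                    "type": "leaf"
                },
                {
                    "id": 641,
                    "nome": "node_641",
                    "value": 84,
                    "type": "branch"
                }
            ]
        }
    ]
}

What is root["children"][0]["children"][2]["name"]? "node_908"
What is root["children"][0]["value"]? 59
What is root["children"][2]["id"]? 177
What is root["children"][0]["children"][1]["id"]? 608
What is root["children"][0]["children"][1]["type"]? "item"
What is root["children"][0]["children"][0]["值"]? 55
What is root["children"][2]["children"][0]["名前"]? "node_742"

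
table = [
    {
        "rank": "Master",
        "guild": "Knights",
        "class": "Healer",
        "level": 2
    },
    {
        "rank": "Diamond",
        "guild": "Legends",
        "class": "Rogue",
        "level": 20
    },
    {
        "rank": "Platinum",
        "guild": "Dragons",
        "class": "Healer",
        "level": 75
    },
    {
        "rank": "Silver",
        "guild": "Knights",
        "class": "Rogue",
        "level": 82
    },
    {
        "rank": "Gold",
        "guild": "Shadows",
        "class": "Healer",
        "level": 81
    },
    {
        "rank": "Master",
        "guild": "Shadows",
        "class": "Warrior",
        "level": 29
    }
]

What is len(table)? 6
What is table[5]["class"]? "Warrior"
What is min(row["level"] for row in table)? 2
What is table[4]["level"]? 81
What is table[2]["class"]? "Healer"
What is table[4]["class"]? "Healer"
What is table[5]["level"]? 29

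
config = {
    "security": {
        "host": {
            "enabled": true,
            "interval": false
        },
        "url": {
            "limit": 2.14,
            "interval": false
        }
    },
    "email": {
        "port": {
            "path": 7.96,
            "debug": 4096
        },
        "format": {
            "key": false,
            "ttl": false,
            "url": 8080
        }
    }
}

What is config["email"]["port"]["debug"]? 4096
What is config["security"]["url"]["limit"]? 2.14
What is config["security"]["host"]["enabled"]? True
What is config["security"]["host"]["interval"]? False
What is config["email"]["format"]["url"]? 8080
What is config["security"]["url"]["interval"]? False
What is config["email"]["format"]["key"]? False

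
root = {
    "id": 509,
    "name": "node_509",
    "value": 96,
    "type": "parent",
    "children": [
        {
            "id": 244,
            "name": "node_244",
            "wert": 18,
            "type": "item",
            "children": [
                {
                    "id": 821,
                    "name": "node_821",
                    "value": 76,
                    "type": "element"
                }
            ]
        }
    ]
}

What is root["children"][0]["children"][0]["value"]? 76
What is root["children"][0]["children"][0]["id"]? 821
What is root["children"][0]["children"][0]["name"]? "node_821"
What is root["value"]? 96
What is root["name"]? "node_509"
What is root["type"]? "parent"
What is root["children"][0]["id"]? 244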